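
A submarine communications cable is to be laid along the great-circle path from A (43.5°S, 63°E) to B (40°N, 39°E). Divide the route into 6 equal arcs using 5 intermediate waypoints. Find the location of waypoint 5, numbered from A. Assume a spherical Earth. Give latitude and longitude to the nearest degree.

≈ (26°N, 44°E)

From cos δ = sin φ₁ sin φ₂ + cos φ₁ cos φ₂ cos Δλ, the central angle is δ ≈ 1.506 rad (86.3°).
Interpolate at f = 5/6 with slerp weights a = sin((1−f)δ)/sin δ ≈ 0.249, b = sin(fδ)/sin δ ≈ 0.952.
p = a·p₁ + b·p₂ ≈ (0.649, 0.620, 0.441); φ = arcsin(p_z) ≈ 26.16°, λ = atan2(p_y, p_x) ≈ 43.69°.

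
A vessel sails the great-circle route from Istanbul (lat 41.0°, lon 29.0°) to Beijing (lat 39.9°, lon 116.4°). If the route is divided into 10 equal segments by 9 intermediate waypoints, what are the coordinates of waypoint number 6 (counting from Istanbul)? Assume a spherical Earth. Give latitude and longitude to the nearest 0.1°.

The haversine formula gives a central angle δ ≈ 1.107 rad (63.4°) between the endpoints.
Interpolate at f = 6/10 with slerp weights a = sin((1−f)δ)/sin δ ≈ 0.479, b = sin(fδ)/sin δ ≈ 0.689.
p = a·p₁ + b·p₂ ≈ (0.081, 0.649, 0.756); φ = arcsin(p_z) ≈ 49.16°, λ = atan2(p_y, p_x) ≈ 82.87°.

≈ lat 49.2°, lon 82.9°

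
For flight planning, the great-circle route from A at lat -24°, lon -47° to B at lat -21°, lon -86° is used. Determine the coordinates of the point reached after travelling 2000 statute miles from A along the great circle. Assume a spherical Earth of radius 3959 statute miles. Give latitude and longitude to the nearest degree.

≈ lat -22°, lon -78°

Convert each endpoint to a unit vector on the sphere (x = cos φ cos λ, y = cos φ sin λ, z = sin φ).
The central angle between the endpoints is δ = arccos(p₁·p₂) ≈ 0.629 rad (36.0°). The total great-circle distance is δ·R ≈ 0.629 × 3959 ≈ 2491 mi, so the target fraction is f = 2000/2491 ≈ 0.803.
Interpolate at f ≈ 0.803 with slerp weights a = sin((1−f)δ)/sin δ ≈ 0.210, b = sin(fδ)/sin δ ≈ 0.822.
p = a·p₁ + b·p₂ ≈ (0.184, -0.906, -0.380); φ = arcsin(p_z) ≈ -22.35°, λ = atan2(p_y, p_x) ≈ -78.50°.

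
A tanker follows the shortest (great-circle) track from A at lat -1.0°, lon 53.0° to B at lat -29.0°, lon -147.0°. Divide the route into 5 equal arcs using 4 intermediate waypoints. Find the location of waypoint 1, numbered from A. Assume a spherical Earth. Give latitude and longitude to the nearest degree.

From cos δ = sin φ₁ sin φ₂ + cos φ₁ cos φ₂ cos Δλ, the central angle is δ ≈ 2.521 rad (144.4°).
Interpolate at f = 1/5 with slerp weights a = sin((1−f)δ)/sin δ ≈ 1.551, b = sin(fδ)/sin δ ≈ 0.830.
p = a·p₁ + b·p₂ ≈ (0.324, 0.843, -0.430); φ = arcsin(p_z) ≈ -25.44°, λ = atan2(p_y, p_x) ≈ 68.96°.

≈ lat -25°, lon 69°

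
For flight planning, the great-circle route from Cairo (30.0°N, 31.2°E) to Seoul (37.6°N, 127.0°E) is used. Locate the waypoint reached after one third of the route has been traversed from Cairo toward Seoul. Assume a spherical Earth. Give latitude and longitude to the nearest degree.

≈ 42°N, 59°E

Write both endpoints as unit vectors p₁, p₂ with components (cos φ cos λ, cos φ sin λ, sin φ).
The central angle between the endpoints is δ = arccos(p₁·p₂) ≈ 1.333 rad (76.4°).
Interpolate at f = 1/3 with slerp weights a = sin((1−f)δ)/sin δ ≈ 0.799, b = sin(fδ)/sin δ ≈ 0.442.
p = a·p₁ + b·p₂ ≈ (0.381, 0.638, 0.669); φ = arcsin(p_z) ≈ 42.00°, λ = atan2(p_y, p_x) ≈ 59.18°.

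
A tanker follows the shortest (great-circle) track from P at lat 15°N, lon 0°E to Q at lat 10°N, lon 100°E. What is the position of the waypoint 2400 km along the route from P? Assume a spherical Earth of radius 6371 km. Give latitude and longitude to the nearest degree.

≈ lat 18°N, lon 22°E

Convert each endpoint to a unit vector on the sphere (x = cos φ cos λ, y = cos φ sin λ, z = sin φ).
The central angle between the endpoints is δ = arccos(p₁·p₂) ≈ 1.691 rad (96.9°). The total great-circle distance is δ·R ≈ 1.691 × 6371 ≈ 10775 km, so the target fraction is f = 2400/10775 ≈ 0.223.
Interpolate at f ≈ 0.223 with slerp weights a = sin((1−f)δ)/sin δ ≈ 0.974, b = sin(fδ)/sin δ ≈ 0.371.
p = a·p₁ + b·p₂ ≈ (0.878, 0.359, 0.317); φ = arcsin(p_z) ≈ 18.45°, λ = atan2(p_y, p_x) ≈ 22.26°.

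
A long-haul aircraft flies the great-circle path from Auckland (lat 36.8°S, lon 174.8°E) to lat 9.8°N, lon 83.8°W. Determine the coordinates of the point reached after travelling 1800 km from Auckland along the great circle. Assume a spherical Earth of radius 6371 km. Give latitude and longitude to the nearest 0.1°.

Convert each endpoint to a unit vector on the sphere (x = cos φ cos λ, y = cos φ sin λ, z = sin φ).
The central angle between the endpoints is δ = arccos(p₁·p₂) ≈ 1.832 rad (104.9°). The total great-circle distance is δ·R ≈ 1.832 × 6371 ≈ 11670 km, so the target fraction is f = 1800/11670 ≈ 0.154.
Interpolate at f ≈ 0.154 with slerp weights a = sin((1−f)δ)/sin δ ≈ 1.035, b = sin(fδ)/sin δ ≈ 0.289.
p = a·p₁ + b·p₂ ≈ (-0.794, -0.208, -0.571); φ = arcsin(p_z) ≈ -34.80°, λ = atan2(p_y, p_x) ≈ -165.36°.

≈ lat 34.8°S, lon 165.4°W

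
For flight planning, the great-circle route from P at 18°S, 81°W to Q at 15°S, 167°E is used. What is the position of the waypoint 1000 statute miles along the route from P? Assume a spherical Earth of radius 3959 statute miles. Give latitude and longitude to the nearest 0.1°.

Convert each endpoint to a unit vector on the sphere (x = cos φ cos λ, y = cos φ sin λ, z = sin φ).
The central angle between the endpoints is δ = arccos(p₁·p₂) ≈ 1.838 rad (105.3°). The total great-circle distance is δ·R ≈ 1.838 × 3959 ≈ 7277 mi, so the target fraction is f = 1000/7277 ≈ 0.137.
Interpolate at f ≈ 0.137 with slerp weights a = sin((1−f)δ)/sin δ ≈ 1.037, b = sin(fδ)/sin δ ≈ 0.259.
p = a·p₁ + b·p₂ ≈ (-0.090, -0.918, -0.387); φ = arcsin(p_z) ≈ -22.79°, λ = atan2(p_y, p_x) ≈ -95.58°.

≈ 22.8°S, 95.6°W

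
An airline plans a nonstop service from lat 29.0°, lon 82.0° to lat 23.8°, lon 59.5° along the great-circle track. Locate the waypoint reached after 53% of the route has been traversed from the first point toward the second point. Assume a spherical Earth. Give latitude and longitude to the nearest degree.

Convert each endpoint to a unit vector on the sphere (x = cos φ cos λ, y = cos φ sin λ, z = sin φ).
The central angle between the endpoints is δ = arccos(p₁·p₂) ≈ 0.363 rad (20.8°).
Interpolate at f = 0.53 with slerp weights a = sin((1−f)δ)/sin δ ≈ 0.478, b = sin(fδ)/sin δ ≈ 0.538.
p = a·p₁ + b·p₂ ≈ (0.308, 0.839, 0.449); φ = arcsin(p_z) ≈ 26.69°, λ = atan2(p_y, p_x) ≈ 69.82°.

≈ lat 27°, lon 70°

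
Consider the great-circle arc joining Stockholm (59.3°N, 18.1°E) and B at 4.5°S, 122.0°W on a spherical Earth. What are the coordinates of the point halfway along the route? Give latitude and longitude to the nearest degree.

≈ 49°N, 94°W

Convert each endpoint to a unit vector on the sphere (x = cos φ cos λ, y = cos φ sin λ, z = sin φ).
The central angle between the endpoints is δ = arccos(p₁·p₂) ≈ 2.046 rad (117.3°).
Interpolate at f = 1/2 with slerp weights a = sin((1−f)δ)/sin δ ≈ 0.960, b = sin(fδ)/sin δ ≈ 0.960.
p = a·p₁ + b·p₂ ≈ (-0.041, -0.660, 0.750); φ = arcsin(p_z) ≈ 48.63°, λ = atan2(p_y, p_x) ≈ -93.58°.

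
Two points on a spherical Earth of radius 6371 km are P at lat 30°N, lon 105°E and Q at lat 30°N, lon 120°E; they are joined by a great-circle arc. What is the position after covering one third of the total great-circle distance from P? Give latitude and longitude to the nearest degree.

≈ lat 30°N, lon 110°E

Write both endpoints as unit vectors p₁, p₂ with components (cos φ cos λ, cos φ sin λ, sin φ).
The central angle between the endpoints is δ = arccos(p₁·p₂) ≈ 0.227 rad (13.0°).
Interpolate at f = 1/3 with slerp weights a = sin((1−f)δ)/sin δ ≈ 0.670, b = sin(fδ)/sin δ ≈ 0.336.
p = a·p₁ + b·p₂ ≈ (-0.296, 0.812, 0.503); φ = arcsin(p_z) ≈ 30.19°, λ = atan2(p_y, p_x) ≈ 110.00°.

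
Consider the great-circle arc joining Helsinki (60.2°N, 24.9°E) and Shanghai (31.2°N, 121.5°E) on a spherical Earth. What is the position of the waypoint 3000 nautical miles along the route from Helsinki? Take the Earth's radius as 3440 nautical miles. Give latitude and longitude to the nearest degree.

≈ 44°N, 109°E

Write both endpoints as unit vectors p₁, p₂ with components (cos φ cos λ, cos φ sin λ, sin φ).
The central angle between the endpoints is δ = arccos(p₁·p₂) ≈ 1.159 rad (66.4°). The total great-circle distance is δ·R ≈ 1.159 × 3440 ≈ 3985 nmi, so the target fraction is f = 3000/3985 ≈ 0.753.
Interpolate at f ≈ 0.753 with slerp weights a = sin((1−f)δ)/sin δ ≈ 0.308, b = sin(fδ)/sin δ ≈ 0.836.
p = a·p₁ + b·p₂ ≈ (-0.234, 0.674, 0.701); φ = arcsin(p_z) ≈ 44.47°, λ = atan2(p_y, p_x) ≈ 109.18°.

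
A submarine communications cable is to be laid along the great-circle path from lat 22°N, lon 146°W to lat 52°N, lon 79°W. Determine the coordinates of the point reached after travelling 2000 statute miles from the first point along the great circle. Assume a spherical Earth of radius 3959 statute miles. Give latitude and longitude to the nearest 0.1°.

Write both endpoints as unit vectors p₁, p₂ with components (cos φ cos λ, cos φ sin λ, sin φ).
The central angle between the endpoints is δ = arccos(p₁·p₂) ≈ 1.026 rad (58.8°). The total great-circle distance is δ·R ≈ 1.026 × 3959 ≈ 4062 mi, so the target fraction is f = 2000/4062 ≈ 0.492.
Interpolate at f ≈ 0.492 with slerp weights a = sin((1−f)δ)/sin δ ≈ 0.582, b = sin(fδ)/sin δ ≈ 0.566.
p = a·p₁ + b·p₂ ≈ (-0.381, -0.644, 0.664); φ = arcsin(p_z) ≈ 41.60°, λ = atan2(p_y, p_x) ≈ -120.61°.

≈ lat 41.6°N, lon 120.6°W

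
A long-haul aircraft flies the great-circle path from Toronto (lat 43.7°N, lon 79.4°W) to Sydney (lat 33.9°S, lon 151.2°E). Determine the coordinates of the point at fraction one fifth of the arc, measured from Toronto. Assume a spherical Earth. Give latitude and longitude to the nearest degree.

Convert each endpoint to a unit vector on the sphere (x = cos φ cos λ, y = cos φ sin λ, z = sin φ).
The central angle between the endpoints is δ = arccos(p₁·p₂) ≈ 2.444 rad (140.0°).
Interpolate at f = 1/5 with slerp weights a = sin((1−f)δ)/sin δ ≈ 1.443, b = sin(fδ)/sin δ ≈ 0.731.
p = a·p₁ + b·p₂ ≈ (-0.340, -0.733, 0.589); φ = arcsin(p_z) ≈ 36.10°, λ = atan2(p_y, p_x) ≈ -114.85°.

≈ lat 36°N, lon 115°W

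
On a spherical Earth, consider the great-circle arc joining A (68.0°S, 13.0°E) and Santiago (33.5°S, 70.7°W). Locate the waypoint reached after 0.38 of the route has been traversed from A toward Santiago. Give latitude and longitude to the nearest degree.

Write both endpoints as unit vectors p₁, p₂ with components (cos φ cos λ, cos φ sin λ, sin φ).
The central angle between the endpoints is δ = arccos(p₁·p₂) ≈ 0.993 rad (56.9°).
Interpolate at f = 0.38 with slerp weights a = sin((1−f)δ)/sin δ ≈ 0.689, b = sin(fδ)/sin δ ≈ 0.440.
p = a·p₁ + b·p₂ ≈ (0.373, -0.288, -0.882); φ = arcsin(p_z) ≈ -61.89°, λ = atan2(p_y, p_x) ≈ -37.69°.

≈ (62°S, 38°W)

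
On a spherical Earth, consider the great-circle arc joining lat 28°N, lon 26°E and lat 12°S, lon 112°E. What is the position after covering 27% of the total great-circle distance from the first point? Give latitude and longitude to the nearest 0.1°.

Convert each endpoint to a unit vector on the sphere (x = cos φ cos λ, y = cos φ sin λ, z = sin φ).
The central angle between the endpoints is δ = arccos(p₁·p₂) ≈ 1.608 rad (92.1°).
Interpolate at f = 0.27 with slerp weights a = sin((1−f)δ)/sin δ ≈ 0.923, b = sin(fδ)/sin δ ≈ 0.421.
p = a·p₁ + b·p₂ ≈ (0.578, 0.739, 0.346); φ = arcsin(p_z) ≈ 20.23°, λ = atan2(p_y, p_x) ≈ 51.96°.

≈ lat 20.2°N, lon 52.0°E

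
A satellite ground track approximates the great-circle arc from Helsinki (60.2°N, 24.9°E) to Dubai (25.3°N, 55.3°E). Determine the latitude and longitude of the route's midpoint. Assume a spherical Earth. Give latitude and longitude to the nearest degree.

≈ (44°N, 45°E)

From cos δ = sin φ₁ sin φ₂ + cos φ₁ cos φ₂ cos Δλ, the central angle is δ ≈ 0.710 rad (40.7°).
Interpolate at f = 1/2 with slerp weights a = sin((1−f)δ)/sin δ ≈ 0.533, b = sin(fδ)/sin δ ≈ 0.533.
p = a·p₁ + b·p₂ ≈ (0.515, 0.508, 0.691); φ = arcsin(p_z) ≈ 43.68°, λ = atan2(p_y, p_x) ≈ 44.61°.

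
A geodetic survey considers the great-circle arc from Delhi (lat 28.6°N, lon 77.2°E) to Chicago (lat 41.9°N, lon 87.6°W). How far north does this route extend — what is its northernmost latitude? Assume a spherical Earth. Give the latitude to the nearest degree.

≈ 80°N

The great circle lies in the plane with unit normal n̂ = (p₁ × p₂)/|p₁ × p₂|.
Here n̂_z ≈ -0.180; the vertex latitude is φ_max = arccos|n̂_z| ≈ 79.6°.
Check via Clairaut: cos φ_max = |cos φ₁| · sin C = cos(28.6°)·sin(11.8°) ≈ 0.180, again giving ≈ 79.6°.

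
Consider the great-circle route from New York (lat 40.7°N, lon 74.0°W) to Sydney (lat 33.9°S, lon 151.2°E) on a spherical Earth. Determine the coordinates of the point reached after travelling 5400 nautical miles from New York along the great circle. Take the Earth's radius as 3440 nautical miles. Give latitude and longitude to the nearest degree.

≈ lat 3°S, lon 161°W

The haversine formula gives a central angle δ ≈ 2.510 rad (143.8°) between the endpoints. The total great-circle distance is δ·R ≈ 2.510 × 3440 ≈ 8634 nmi, so the target fraction is f = 5400/8634 ≈ 0.625.
Interpolate at f ≈ 0.625 with slerp weights a = sin((1−f)δ)/sin δ ≈ 1.368, b = sin(fδ)/sin δ ≈ 1.694.
p = a·p₁ + b·p₂ ≈ (-0.946, -0.320, -0.053); φ = arcsin(p_z) ≈ -3.01°, λ = atan2(p_y, p_x) ≈ -161.33°.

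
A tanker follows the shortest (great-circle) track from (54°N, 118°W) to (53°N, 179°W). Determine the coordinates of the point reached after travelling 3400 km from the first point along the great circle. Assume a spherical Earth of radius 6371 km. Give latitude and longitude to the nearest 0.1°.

Write both endpoints as unit vectors p₁, p₂ with components (cos φ cos λ, cos φ sin λ, sin φ).
The central angle between the endpoints is δ = arccos(p₁·p₂) ≈ 0.614 rad (35.2°). The total great-circle distance is δ·R ≈ 0.614 × 6371 ≈ 3909 km, so the target fraction is f = 3400/3909 ≈ 0.870.
Interpolate at f ≈ 0.870 with slerp weights a = sin((1−f)δ)/sin δ ≈ 0.139, b = sin(fδ)/sin δ ≈ 0.883.
p = a·p₁ + b·p₂ ≈ (-0.570, -0.081, 0.818); φ = arcsin(p_z) ≈ 54.86°, λ = atan2(p_y, p_x) ≈ -171.89°.

≈ (54.9°N, 171.9°W)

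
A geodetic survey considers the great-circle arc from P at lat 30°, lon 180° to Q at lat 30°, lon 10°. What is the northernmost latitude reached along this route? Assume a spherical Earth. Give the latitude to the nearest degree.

≈ 81°

The great circle lies in the plane with unit normal n̂ = (p₁ × p₂)/|p₁ × p₂|.
Here n̂_z ≈ -0.149; the vertex latitude is φ_max = arccos|n̂_z| ≈ 81.4°.
Check via Clairaut: cos φ_max = |cos φ₁| · sin C = cos(30.0°)·sin(9.9°) ≈ 0.149, again giving ≈ 81.4°.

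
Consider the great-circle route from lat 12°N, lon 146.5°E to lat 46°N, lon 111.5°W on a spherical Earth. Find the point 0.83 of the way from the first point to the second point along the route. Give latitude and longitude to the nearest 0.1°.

Convert each endpoint to a unit vector on the sphere (x = cos φ cos λ, y = cos φ sin λ, z = sin φ).
The central angle between the endpoints is δ = arccos(p₁·p₂) ≈ 1.563 rad (89.5°).
Interpolate at f = 0.83 with slerp weights a = sin((1−f)δ)/sin δ ≈ 0.263, b = sin(fδ)/sin δ ≈ 0.963.
p = a·p₁ + b·p₂ ≈ (-0.459, -0.481, 0.747); φ = arcsin(p_z) ≈ 48.34°, λ = atan2(p_y, p_x) ≈ -133.70°.

≈ lat 48.3°N, lon 133.7°W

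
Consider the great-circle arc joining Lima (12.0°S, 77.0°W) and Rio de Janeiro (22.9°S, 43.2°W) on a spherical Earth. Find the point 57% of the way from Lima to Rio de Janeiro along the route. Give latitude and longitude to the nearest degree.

≈ 19°S, 58°W

Write both endpoints as unit vectors p₁, p₂ with components (cos φ cos λ, cos φ sin λ, sin φ).
The central angle between the endpoints is δ = arccos(p₁·p₂) ≈ 0.592 rad (33.9°).
Interpolate at f = 0.57 with slerp weights a = sin((1−f)δ)/sin δ ≈ 0.451, b = sin(fδ)/sin δ ≈ 0.593.
p = a·p₁ + b·p₂ ≈ (0.498, -0.804, -0.325); φ = arcsin(p_z) ≈ -18.95°, λ = atan2(p_y, p_x) ≈ -58.25°.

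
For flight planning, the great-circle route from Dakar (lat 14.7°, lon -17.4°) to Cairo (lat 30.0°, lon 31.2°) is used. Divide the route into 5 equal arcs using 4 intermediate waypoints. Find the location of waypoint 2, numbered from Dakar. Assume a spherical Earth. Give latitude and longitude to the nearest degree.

Convert each endpoint to a unit vector on the sphere (x = cos φ cos λ, y = cos φ sin λ, z = sin φ).
The central angle between the endpoints is δ = arccos(p₁·p₂) ≈ 0.822 rad (47.1°).
Interpolate at f = 2/5 with slerp weights a = sin((1−f)δ)/sin δ ≈ 0.646, b = sin(fδ)/sin δ ≈ 0.441.
p = a·p₁ + b·p₂ ≈ (0.923, 0.011, 0.384); φ = arcsin(p_z) ≈ 22.61°, λ = atan2(p_y, p_x) ≈ 0.67°.

≈ lat 23°, lon 1°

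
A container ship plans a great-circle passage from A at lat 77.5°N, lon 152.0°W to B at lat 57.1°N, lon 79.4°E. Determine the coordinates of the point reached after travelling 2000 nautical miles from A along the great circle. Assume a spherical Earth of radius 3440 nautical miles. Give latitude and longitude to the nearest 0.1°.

≈ lat 65.2°N, lon 84.5°E

Write both endpoints as unit vectors p₁, p₂ with components (cos φ cos λ, cos φ sin λ, sin φ).
The central angle between the endpoints is δ = arccos(p₁·p₂) ≈ 0.728 rad (41.7°). The total great-circle distance is δ·R ≈ 0.728 × 3440 ≈ 2505 nmi, so the target fraction is f = 2000/2505 ≈ 0.798.
Interpolate at f ≈ 0.798 with slerp weights a = sin((1−f)δ)/sin δ ≈ 0.220, b = sin(fδ)/sin δ ≈ 0.825.
p = a·p₁ + b·p₂ ≈ (0.040, 0.418, 0.907); φ = arcsin(p_z) ≈ 65.15°, λ = atan2(p_y, p_x) ≈ 84.48°.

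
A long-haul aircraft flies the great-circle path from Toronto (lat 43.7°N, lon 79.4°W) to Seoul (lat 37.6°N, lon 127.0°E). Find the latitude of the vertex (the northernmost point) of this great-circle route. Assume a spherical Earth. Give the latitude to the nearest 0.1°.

The great circle lies in the plane with unit normal n̂ = (p₁ × p₂)/|p₁ × p₂|.
Here n̂_z ≈ -0.256; the vertex latitude is φ_max = arccos|n̂_z| ≈ 75.2°.

≈ 75.2°N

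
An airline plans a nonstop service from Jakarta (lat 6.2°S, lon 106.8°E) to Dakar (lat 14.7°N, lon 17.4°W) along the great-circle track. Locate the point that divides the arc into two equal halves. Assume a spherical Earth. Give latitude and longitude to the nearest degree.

Write both endpoints as unit vectors p₁, p₂ with components (cos φ cos λ, cos φ sin λ, sin φ).
The central angle between the endpoints is δ = arccos(p₁·p₂) ≈ 2.175 rad (124.6°).
Interpolate at f = 1/2 with slerp weights a = sin((1−f)δ)/sin δ ≈ 1.076, b = sin(fδ)/sin δ ≈ 1.076.
p = a·p₁ + b·p₂ ≈ (0.684, 0.713, 0.157); φ = arcsin(p_z) ≈ 9.02°, λ = atan2(p_y, p_x) ≈ 46.18°.

≈ lat 9°N, lon 46°E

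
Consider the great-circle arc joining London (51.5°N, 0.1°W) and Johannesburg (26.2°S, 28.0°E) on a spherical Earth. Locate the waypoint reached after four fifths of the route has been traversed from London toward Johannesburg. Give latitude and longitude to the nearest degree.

≈ 11°S, 23°E

Convert each endpoint to a unit vector on the sphere (x = cos φ cos λ, y = cos φ sin λ, z = sin φ).
The central angle between the endpoints is δ = arccos(p₁·p₂) ≈ 1.423 rad (81.5°).
Interpolate at f = 4/5 with slerp weights a = sin((1−f)δ)/sin δ ≈ 0.284, b = sin(fδ)/sin δ ≈ 0.918.
p = a·p₁ + b·p₂ ≈ (0.904, 0.386, -0.183); φ = arcsin(p_z) ≈ -10.55°, λ = atan2(p_y, p_x) ≈ 23.14°.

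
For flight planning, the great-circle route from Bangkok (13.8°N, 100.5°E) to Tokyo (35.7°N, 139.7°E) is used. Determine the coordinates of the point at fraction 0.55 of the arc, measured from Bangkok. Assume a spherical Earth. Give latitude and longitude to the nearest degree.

From cos δ = sin φ₁ sin φ₂ + cos φ₁ cos φ₂ cos Δλ, the central angle is δ ≈ 0.722 rad (41.4°).
Interpolate at f = 0.55 with slerp weights a = sin((1−f)δ)/sin δ ≈ 0.483, b = sin(fδ)/sin δ ≈ 0.585.
p = a·p₁ + b·p₂ ≈ (-0.448, 0.769, 0.457); φ = arcsin(p_z) ≈ 27.18°, λ = atan2(p_y, p_x) ≈ 120.23°.

≈ (27°N, 120°E)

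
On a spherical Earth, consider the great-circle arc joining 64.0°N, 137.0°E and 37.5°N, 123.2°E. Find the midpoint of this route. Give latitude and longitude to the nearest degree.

Write both endpoints as unit vectors p₁, p₂ with components (cos φ cos λ, cos φ sin λ, sin φ).
The central angle between the endpoints is δ = arccos(p₁·p₂) ≈ 0.485 rad (27.8°).
Interpolate at f = 1/2 with slerp weights a = sin((1−f)δ)/sin δ ≈ 0.515, b = sin(fδ)/sin δ ≈ 0.515.
p = a·p₁ + b·p₂ ≈ (-0.389, 0.496, 0.776); φ = arcsin(p_z) ≈ 50.94°, λ = atan2(p_y, p_x) ≈ 128.10°.

≈ 51°N, 128°E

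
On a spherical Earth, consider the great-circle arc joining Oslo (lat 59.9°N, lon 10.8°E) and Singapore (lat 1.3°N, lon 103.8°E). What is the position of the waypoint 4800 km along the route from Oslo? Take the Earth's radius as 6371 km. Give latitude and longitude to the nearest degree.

The haversine formula gives a central angle δ ≈ 1.577 rad (90.4°) between the endpoints. The total great-circle distance is δ·R ≈ 1.577 × 6371 ≈ 10050 km, so the target fraction is f = 4800/10050 ≈ 0.478.
Interpolate at f ≈ 0.478 with slerp weights a = sin((1−f)δ)/sin δ ≈ 0.734, b = sin(fδ)/sin δ ≈ 0.684.
p = a·p₁ + b·p₂ ≈ (0.198, 0.733, 0.650); φ = arcsin(p_z) ≈ 40.57°, λ = atan2(p_y, p_x) ≈ 74.86°.

≈ lat 41°N, lon 75°E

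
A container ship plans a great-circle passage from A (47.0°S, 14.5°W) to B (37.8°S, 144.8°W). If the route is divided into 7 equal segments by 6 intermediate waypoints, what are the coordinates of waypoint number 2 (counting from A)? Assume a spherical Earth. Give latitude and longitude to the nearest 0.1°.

The haversine formula gives a central angle δ ≈ 1.471 rad (84.3°) between the endpoints.
Interpolate at f = 2/7 with slerp weights a = sin((1−f)δ)/sin δ ≈ 0.872, b = sin(fδ)/sin δ ≈ 0.410.
p = a·p₁ + b·p₂ ≈ (0.311, -0.336, -0.889); φ = arcsin(p_z) ≈ -62.76°, λ = atan2(p_y, p_x) ≈ -47.18°.

≈ (62.8°S, 47.2°W)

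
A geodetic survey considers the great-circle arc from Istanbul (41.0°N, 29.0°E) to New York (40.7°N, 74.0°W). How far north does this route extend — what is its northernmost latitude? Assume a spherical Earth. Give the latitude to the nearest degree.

≈ 54°N

The great circle lies in the plane with unit normal n̂ = (p₁ × p₂)/|p₁ × p₂|.
Here n̂_z ≈ -0.584; the vertex latitude is φ_max = arccos|n̂_z| ≈ 54.2°.
Check via Clairaut: cos φ_max = |cos φ₁| · sin C = cos(41.0°)·sin(50.7°) ≈ 0.584, again giving ≈ 54.2°.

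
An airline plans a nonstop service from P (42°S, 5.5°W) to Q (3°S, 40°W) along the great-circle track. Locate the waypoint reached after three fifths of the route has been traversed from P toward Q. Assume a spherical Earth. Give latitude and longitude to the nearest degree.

≈ (19°S, 29°W)

The haversine formula gives a central angle δ ≈ 0.868 rad (49.7°) between the endpoints.
Interpolate at f = 3/5 with slerp weights a = sin((1−f)δ)/sin δ ≈ 0.446, b = sin(fδ)/sin δ ≈ 0.652.
p = a·p₁ + b·p₂ ≈ (0.829, -0.450, -0.332); φ = arcsin(p_z) ≈ -19.42°, λ = atan2(p_y, p_x) ≈ -28.52°.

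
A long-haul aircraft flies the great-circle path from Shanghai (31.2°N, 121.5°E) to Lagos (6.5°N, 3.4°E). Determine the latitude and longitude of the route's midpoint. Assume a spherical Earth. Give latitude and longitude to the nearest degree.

≈ 33°N, 55°E

Convert each endpoint to a unit vector on the sphere (x = cos φ cos λ, y = cos φ sin λ, z = sin φ).
The central angle between the endpoints is δ = arccos(p₁·p₂) ≈ 1.919 rad (110.0°).
Interpolate at f = 1/2 with slerp weights a = sin((1−f)δ)/sin δ ≈ 0.871, b = sin(fδ)/sin δ ≈ 0.871.
p = a·p₁ + b·p₂ ≈ (0.475, 0.687, 0.550); φ = arcsin(p_z) ≈ 33.37°, λ = atan2(p_y, p_x) ≈ 55.34°.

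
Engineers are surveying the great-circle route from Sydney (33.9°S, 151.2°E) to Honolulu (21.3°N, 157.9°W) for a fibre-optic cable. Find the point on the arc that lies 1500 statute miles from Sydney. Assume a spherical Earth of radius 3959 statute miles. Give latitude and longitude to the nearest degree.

≈ 18°S, 168°E

Convert each endpoint to a unit vector on the sphere (x = cos φ cos λ, y = cos φ sin λ, z = sin φ).
The central angle between the endpoints is δ = arccos(p₁·p₂) ≈ 1.282 rad (73.4°). The total great-circle distance is δ·R ≈ 1.282 × 3959 ≈ 5074 mi, so the target fraction is f = 1500/5074 ≈ 0.296.
Interpolate at f ≈ 0.296 with slerp weights a = sin((1−f)δ)/sin δ ≈ 0.819, b = sin(fδ)/sin δ ≈ 0.386.
p = a·p₁ + b·p₂ ≈ (-0.929, 0.192, -0.317); φ = arcsin(p_z) ≈ -18.46°, λ = atan2(p_y, p_x) ≈ 168.31°.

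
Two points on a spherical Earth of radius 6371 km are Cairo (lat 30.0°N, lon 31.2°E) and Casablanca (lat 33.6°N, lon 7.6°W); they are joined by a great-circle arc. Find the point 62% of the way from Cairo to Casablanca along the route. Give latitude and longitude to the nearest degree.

Convert each endpoint to a unit vector on the sphere (x = cos φ cos λ, y = cos φ sin λ, z = sin φ).
The central angle between the endpoints is δ = arccos(p₁·p₂) ≈ 0.576 rad (33.0°).
Interpolate at f = 0.62 with slerp weights a = sin((1−f)δ)/sin δ ≈ 0.399, b = sin(fδ)/sin δ ≈ 0.642.
p = a·p₁ + b·p₂ ≈ (0.825, 0.108, 0.554); φ = arcsin(p_z) ≈ 33.67°, λ = atan2(p_y, p_x) ≈ 7.47°.

≈ lat 34°N, lon 7°E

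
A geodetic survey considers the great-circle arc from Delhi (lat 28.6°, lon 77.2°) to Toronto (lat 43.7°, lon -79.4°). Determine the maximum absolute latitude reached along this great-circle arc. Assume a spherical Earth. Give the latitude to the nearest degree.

The great circle lies in the plane with unit normal n̂ = (p₁ × p₂)/|p₁ × p₂|.
Here n̂_z ≈ -0.260; the vertex latitude is φ_max = arccos|n̂_z| ≈ 74.9°.
Check via Clairaut: cos φ_max = |cos φ₁| · sin C = cos(28.6°)·sin(17.3°) ≈ 0.260, again giving ≈ 74.9°.

≈ 75°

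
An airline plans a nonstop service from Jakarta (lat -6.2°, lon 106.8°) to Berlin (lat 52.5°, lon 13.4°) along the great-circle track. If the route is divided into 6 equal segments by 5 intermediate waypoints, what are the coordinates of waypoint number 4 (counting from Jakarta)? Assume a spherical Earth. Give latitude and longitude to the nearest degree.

Write both endpoints as unit vectors p₁, p₂ with components (cos φ cos λ, cos φ sin λ, sin φ).
The central angle between the endpoints is δ = arccos(p₁·p₂) ≈ 1.693 rad (97.0°).
Interpolate at f = 4/6 with slerp weights a = sin((1−f)δ)/sin δ ≈ 0.539, b = sin(fδ)/sin δ ≈ 0.911.
p = a·p₁ + b·p₂ ≈ (0.384, 0.641, 0.664); φ = arcsin(p_z) ≈ 41.62°, λ = atan2(p_y, p_x) ≈ 59.06°.

≈ lat 42°, lon 59°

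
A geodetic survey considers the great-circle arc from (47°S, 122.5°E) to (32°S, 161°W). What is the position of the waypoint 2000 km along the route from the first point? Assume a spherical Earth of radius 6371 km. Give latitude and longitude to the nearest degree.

From cos δ = sin φ₁ sin φ₂ + cos φ₁ cos φ₂ cos Δλ, the central angle is δ ≈ 1.021 rad (58.5°). The total great-circle distance is δ·R ≈ 1.021 × 6371 ≈ 6504 km, so the target fraction is f = 2000/6504 ≈ 0.307.
Interpolate at f ≈ 0.307 with slerp weights a = sin((1−f)δ)/sin δ ≈ 0.762, b = sin(fδ)/sin δ ≈ 0.362.
p = a·p₁ + b·p₂ ≈ (-0.570, 0.338, -0.749); φ = arcsin(p_z) ≈ -48.51°, λ = atan2(p_y, p_x) ≈ 149.30°.

≈ (49°S, 149°E)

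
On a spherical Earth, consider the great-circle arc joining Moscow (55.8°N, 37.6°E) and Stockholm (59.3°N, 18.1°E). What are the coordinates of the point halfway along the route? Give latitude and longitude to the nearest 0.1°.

≈ 57.9°N, 28.3°E

Write both endpoints as unit vectors p₁, p₂ with components (cos φ cos λ, cos φ sin λ, sin φ).
The central angle between the endpoints is δ = arccos(p₁·p₂) ≈ 0.192 rad (11.0°).
Interpolate at f = 1/2 with slerp weights a = sin((1−f)δ)/sin δ ≈ 0.502, b = sin(fδ)/sin δ ≈ 0.502.
p = a·p₁ + b·p₂ ≈ (0.467, 0.252, 0.847); φ = arcsin(p_z) ≈ 57.93°, λ = atan2(p_y, p_x) ≈ 28.32°.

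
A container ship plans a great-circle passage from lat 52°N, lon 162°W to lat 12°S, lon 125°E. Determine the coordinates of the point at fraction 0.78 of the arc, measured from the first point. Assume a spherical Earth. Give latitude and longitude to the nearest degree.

≈ lat 4°N, lon 136°E

The haversine formula gives a central angle δ ≈ 1.559 rad (89.3°) between the endpoints.
Interpolate at f = 0.78 with slerp weights a = sin((1−f)δ)/sin δ ≈ 0.336, b = sin(fδ)/sin δ ≈ 0.938.
p = a·p₁ + b·p₂ ≈ (-0.723, 0.687, 0.070); φ = arcsin(p_z) ≈ 4.01°, λ = atan2(p_y, p_x) ≈ 136.45°.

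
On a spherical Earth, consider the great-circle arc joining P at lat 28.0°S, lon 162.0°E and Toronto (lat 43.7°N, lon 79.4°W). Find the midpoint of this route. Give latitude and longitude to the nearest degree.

Write both endpoints as unit vectors p₁, p₂ with components (cos φ cos λ, cos φ sin λ, sin φ).
The central angle between the endpoints is δ = arccos(p₁·p₂) ≈ 2.252 rad (129.0°).
Interpolate at f = 1/2 with slerp weights a = sin((1−f)δ)/sin δ ≈ 1.162, b = sin(fδ)/sin δ ≈ 1.162.
p = a·p₁ + b·p₂ ≈ (-0.821, -0.509, 0.257); φ = arcsin(p_z) ≈ 14.91°, λ = atan2(p_y, p_x) ≈ -148.22°.

≈ lat 15°N, lon 148°W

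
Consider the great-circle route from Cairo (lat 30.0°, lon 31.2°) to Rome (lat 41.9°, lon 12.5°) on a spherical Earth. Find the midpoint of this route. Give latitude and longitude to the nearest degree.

≈ lat 36°, lon 23°

Convert each endpoint to a unit vector on the sphere (x = cos φ cos λ, y = cos φ sin λ, z = sin φ).
The central angle between the endpoints is δ = arccos(p₁·p₂) ≈ 0.335 rad (19.2°).
Interpolate at f = 1/2 with slerp weights a = sin((1−f)δ)/sin δ ≈ 0.507, b = sin(fδ)/sin δ ≈ 0.507.
p = a·p₁ + b·p₂ ≈ (0.744, 0.309, 0.592); φ = arcsin(p_z) ≈ 36.31°, λ = atan2(p_y, p_x) ≈ 22.56°.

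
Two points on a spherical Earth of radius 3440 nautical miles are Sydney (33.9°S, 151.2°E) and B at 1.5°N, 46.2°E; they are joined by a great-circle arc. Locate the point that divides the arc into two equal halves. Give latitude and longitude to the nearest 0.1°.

The haversine formula gives a central angle δ ≈ 1.802 rad (103.3°) between the endpoints.
Interpolate at f = 1/2 with slerp weights a = sin((1−f)δ)/sin δ ≈ 0.805, b = sin(fδ)/sin δ ≈ 0.805.
p = a·p₁ + b·p₂ ≈ (-0.029, 0.903, -0.428); φ = arcsin(p_z) ≈ -25.35°, λ = atan2(p_y, p_x) ≈ 91.81°.

≈ 25.4°S, 91.8°E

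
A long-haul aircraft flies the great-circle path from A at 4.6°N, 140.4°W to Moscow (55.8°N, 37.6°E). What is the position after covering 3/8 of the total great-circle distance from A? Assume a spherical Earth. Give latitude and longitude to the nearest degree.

≈ 49°N, 139°W

Write both endpoints as unit vectors p₁, p₂ with components (cos φ cos λ, cos φ sin λ, sin φ).
The central angle between the endpoints is δ = arccos(p₁·p₂) ≈ 2.087 rad (119.6°).
Interpolate at f = 3/8 with slerp weights a = sin((1−f)δ)/sin δ ≈ 1.109, b = sin(fδ)/sin δ ≈ 0.811.
p = a·p₁ + b·p₂ ≈ (-0.491, -0.427, 0.760); φ = arcsin(p_z) ≈ 49.43°, λ = atan2(p_y, p_x) ≈ -139.00°.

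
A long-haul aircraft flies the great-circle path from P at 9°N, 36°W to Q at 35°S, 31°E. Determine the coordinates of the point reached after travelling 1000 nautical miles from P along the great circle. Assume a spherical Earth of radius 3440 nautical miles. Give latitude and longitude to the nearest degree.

≈ 2°S, 23°W

The haversine formula gives a central angle δ ≈ 1.342 rad (76.9°) between the endpoints. The total great-circle distance is δ·R ≈ 1.342 × 3440 ≈ 4618 nmi, so the target fraction is f = 1000/4618 ≈ 0.217.
Interpolate at f ≈ 0.217 with slerp weights a = sin((1−f)δ)/sin δ ≈ 0.891, b = sin(fδ)/sin δ ≈ 0.294.
p = a·p₁ + b·p₂ ≈ (0.919, -0.393, -0.029); φ = arcsin(p_z) ≈ -1.68°, λ = atan2(p_y, p_x) ≈ -23.17°.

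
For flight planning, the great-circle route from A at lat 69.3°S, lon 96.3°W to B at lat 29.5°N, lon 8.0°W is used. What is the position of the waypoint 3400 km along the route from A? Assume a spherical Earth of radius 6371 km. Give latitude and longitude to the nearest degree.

The haversine formula gives a central angle δ ≈ 2.039 rad (116.8°) between the endpoints. The total great-circle distance is δ·R ≈ 2.039 × 6371 ≈ 12992 km, so the target fraction is f = 3400/12992 ≈ 0.262.
Interpolate at f ≈ 0.262 with slerp weights a = sin((1−f)δ)/sin δ ≈ 1.118, b = sin(fδ)/sin δ ≈ 0.570.
p = a·p₁ + b·p₂ ≈ (0.448, -0.462, -0.765); φ = arcsin(p_z) ≈ -49.94°, λ = atan2(p_y, p_x) ≈ -45.88°.

≈ lat 50°S, lon 46°W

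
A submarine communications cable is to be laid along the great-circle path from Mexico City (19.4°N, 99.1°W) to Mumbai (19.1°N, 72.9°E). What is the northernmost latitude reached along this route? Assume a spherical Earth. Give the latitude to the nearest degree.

The great circle lies in the plane with unit normal n̂ = (p₁ × p₂)/|p₁ × p₂|.
Here n̂_z ≈ +0.196; the vertex latitude is φ_max = arccos|n̂_z| ≈ 78.7°.

≈ 79°N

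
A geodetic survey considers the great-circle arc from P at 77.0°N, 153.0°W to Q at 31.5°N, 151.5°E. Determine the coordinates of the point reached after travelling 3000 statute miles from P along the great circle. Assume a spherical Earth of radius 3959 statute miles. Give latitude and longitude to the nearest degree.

≈ 40°N, 154°E

Write both endpoints as unit vectors p₁, p₂ with components (cos φ cos λ, cos φ sin λ, sin φ).
The central angle between the endpoints is δ = arccos(p₁·p₂) ≈ 0.905 rad (51.8°). The total great-circle distance is δ·R ≈ 0.905 × 3959 ≈ 3583 mi, so the target fraction is f = 3000/3583 ≈ 0.837.
Interpolate at f ≈ 0.837 with slerp weights a = sin((1−f)δ)/sin δ ≈ 0.186, b = sin(fδ)/sin δ ≈ 0.874.
p = a·p₁ + b·p₂ ≈ (-0.692, 0.337, 0.638); φ = arcsin(p_z) ≈ 39.67°, λ = atan2(p_y, p_x) ≈ 154.07°.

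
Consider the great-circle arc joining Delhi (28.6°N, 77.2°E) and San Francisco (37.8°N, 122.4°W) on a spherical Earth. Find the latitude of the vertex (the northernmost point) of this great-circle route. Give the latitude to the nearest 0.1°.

The great circle lies in the plane with unit normal n̂ = (p₁ × p₂)/|p₁ × p₂|.
Here n̂_z ≈ +0.249; the vertex latitude is φ_max = arccos|n̂_z| ≈ 75.6°.

≈ 75.6°N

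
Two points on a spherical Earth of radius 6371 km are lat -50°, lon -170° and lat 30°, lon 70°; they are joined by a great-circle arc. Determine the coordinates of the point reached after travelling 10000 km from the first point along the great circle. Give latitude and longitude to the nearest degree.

≈ lat -1°, lon 99°

The haversine formula gives a central angle δ ≈ 2.293 rad (131.4°) between the endpoints. The total great-circle distance is δ·R ≈ 2.293 × 6371 ≈ 14611 km, so the target fraction is f = 10000/14611 ≈ 0.684.
Interpolate at f ≈ 0.684 with slerp weights a = sin((1−f)δ)/sin δ ≈ 0.883, b = sin(fδ)/sin δ ≈ 1.333.
p = a·p₁ + b·p₂ ≈ (-0.164, 0.986, -0.010); φ = arcsin(p_z) ≈ -0.56°, λ = atan2(p_y, p_x) ≈ 99.44°.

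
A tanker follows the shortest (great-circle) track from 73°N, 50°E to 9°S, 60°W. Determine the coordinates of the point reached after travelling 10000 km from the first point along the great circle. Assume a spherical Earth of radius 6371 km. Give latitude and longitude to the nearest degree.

≈ 5°N, 56°W

Convert each endpoint to a unit vector on the sphere (x = cos φ cos λ, y = cos φ sin λ, z = sin φ).
The central angle between the endpoints is δ = arccos(p₁·p₂) ≈ 1.822 rad (104.4°). The total great-circle distance is δ·R ≈ 1.822 × 6371 ≈ 11607 km, so the target fraction is f = 10000/11607 ≈ 0.862.
Interpolate at f ≈ 0.862 with slerp weights a = sin((1−f)δ)/sin δ ≈ 0.258, b = sin(fδ)/sin δ ≈ 1.032.
p = a·p₁ + b·p₂ ≈ (0.558, -0.825, 0.085); φ = arcsin(p_z) ≈ 4.87°, λ = atan2(p_y, p_x) ≈ -55.93°.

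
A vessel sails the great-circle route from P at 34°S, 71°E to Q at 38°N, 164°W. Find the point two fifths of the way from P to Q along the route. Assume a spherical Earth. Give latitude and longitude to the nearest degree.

Write both endpoints as unit vectors p₁, p₂ with components (cos φ cos λ, cos φ sin λ, sin φ).
The central angle between the endpoints is δ = arccos(p₁·p₂) ≈ 2.373 rad (136.0°).
Interpolate at f = 2/5 with slerp weights a = sin((1−f)δ)/sin δ ≈ 1.423, b = sin(fδ)/sin δ ≈ 1.170.
p = a·p₁ + b·p₂ ≈ (-0.502, 0.862, -0.076); φ = arcsin(p_z) ≈ -4.34°, λ = atan2(p_y, p_x) ≈ 120.22°.

≈ 4°S, 120°E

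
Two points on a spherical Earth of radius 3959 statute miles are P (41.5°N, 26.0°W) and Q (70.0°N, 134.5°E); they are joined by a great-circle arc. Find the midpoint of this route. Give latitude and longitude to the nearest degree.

Convert each endpoint to a unit vector on the sphere (x = cos φ cos λ, y = cos φ sin λ, z = sin φ).
The central angle between the endpoints is δ = arccos(p₁·p₂) ≈ 1.180 rad (67.6°).
Interpolate at f = 1/2 with slerp weights a = sin((1−f)δ)/sin δ ≈ 0.602, b = sin(fδ)/sin δ ≈ 0.602.
p = a·p₁ + b·p₂ ≈ (0.261, -0.051, 0.964); φ = arcsin(p_z) ≈ 74.59°, λ = atan2(p_y, p_x) ≈ -11.02°.

≈ (75°N, 11°W)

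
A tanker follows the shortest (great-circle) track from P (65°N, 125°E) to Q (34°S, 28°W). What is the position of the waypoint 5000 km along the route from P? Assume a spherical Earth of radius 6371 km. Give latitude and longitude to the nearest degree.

Convert each endpoint to a unit vector on the sphere (x = cos φ cos λ, y = cos φ sin λ, z = sin φ).
The central angle between the endpoints is δ = arccos(p₁·p₂) ≈ 2.530 rad (145.0°). The total great-circle distance is δ·R ≈ 2.530 × 6371 ≈ 16121 km, so the target fraction is f = 5000/16121 ≈ 0.310.
Interpolate at f ≈ 0.310 with slerp weights a = sin((1−f)δ)/sin δ ≈ 1.716, b = sin(fδ)/sin δ ≈ 1.232.
p = a·p₁ + b·p₂ ≈ (0.485, 0.115, 0.867); φ = arcsin(p_z) ≈ 60.07°, λ = atan2(p_y, p_x) ≈ 13.30°.

≈ (60°N, 13°E)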